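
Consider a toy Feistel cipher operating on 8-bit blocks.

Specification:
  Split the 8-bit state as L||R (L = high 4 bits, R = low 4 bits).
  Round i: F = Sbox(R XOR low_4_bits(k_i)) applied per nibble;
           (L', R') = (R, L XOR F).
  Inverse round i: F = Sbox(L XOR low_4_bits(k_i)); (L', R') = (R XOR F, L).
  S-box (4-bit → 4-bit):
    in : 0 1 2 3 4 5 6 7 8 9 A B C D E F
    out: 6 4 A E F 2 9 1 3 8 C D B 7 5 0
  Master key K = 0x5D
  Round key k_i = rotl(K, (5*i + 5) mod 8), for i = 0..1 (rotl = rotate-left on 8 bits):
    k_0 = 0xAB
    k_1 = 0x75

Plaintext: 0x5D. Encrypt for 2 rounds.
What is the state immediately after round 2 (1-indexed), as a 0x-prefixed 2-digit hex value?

s_0 = plaintext = 0x5D
s_1 = Round(s_0, k_0) = 0xDC
s_2 = Round(s_1, k_1) = 0xC5

0xC5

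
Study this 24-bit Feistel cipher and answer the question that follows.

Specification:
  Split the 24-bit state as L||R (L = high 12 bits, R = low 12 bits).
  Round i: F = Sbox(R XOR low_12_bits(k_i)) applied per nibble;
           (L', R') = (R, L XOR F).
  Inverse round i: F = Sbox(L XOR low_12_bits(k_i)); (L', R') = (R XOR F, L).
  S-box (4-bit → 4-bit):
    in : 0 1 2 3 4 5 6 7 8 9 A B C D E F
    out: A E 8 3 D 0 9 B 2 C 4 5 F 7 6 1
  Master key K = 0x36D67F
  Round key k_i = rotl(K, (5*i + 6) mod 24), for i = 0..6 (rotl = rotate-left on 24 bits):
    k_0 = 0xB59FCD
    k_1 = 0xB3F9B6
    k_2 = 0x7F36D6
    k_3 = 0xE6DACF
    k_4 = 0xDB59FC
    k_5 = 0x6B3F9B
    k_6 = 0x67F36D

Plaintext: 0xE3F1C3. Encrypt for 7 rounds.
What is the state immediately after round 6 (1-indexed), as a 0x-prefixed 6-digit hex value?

0xEE1733

s_0 = plaintext = 0xE3F1C3
s_1 = Round(s_0, k_0) = 0x1C3899
s_2 = Round(s_1, k_1) = 0x899F42
s_3 = Round(s_2, k_2) = 0xF42454
s_4 = Round(s_3, k_3) = 0x454987
s_5 = Round(s_4, k_4) = 0x987EE1
s_6 = Round(s_5, k_5) = 0xEE1733
s_7 = Round(s_6, k_6) = 0x7333E7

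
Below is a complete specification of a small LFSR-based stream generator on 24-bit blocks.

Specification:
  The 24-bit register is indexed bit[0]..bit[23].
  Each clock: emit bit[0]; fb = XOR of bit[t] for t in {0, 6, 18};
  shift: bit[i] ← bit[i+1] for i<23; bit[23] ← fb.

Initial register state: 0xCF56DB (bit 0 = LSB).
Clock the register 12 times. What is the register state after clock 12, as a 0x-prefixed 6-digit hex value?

reg_0 = 0xCF56DB
clock 1: out=1, reg = 0xE7AB6D
clock 2: out=1, reg = 0xF3D5B6
clock 3: out=0, reg = 0x79EADB
clock 4: out=1, reg = 0x3CF56D
clock 5: out=1, reg = 0x9E7AB6
clock 6: out=0, reg = 0xCF3D5B
clock 7: out=1, reg = 0xE79EAD
clock 8: out=1, reg = 0x73CF56
clock 9: out=0, reg = 0xB9E7AB
clock 10: out=1, reg = 0xDCF3D5
clock 11: out=1, reg = 0xEE79EA
clock 12: out=0, reg = 0x773CF5

0x773CF5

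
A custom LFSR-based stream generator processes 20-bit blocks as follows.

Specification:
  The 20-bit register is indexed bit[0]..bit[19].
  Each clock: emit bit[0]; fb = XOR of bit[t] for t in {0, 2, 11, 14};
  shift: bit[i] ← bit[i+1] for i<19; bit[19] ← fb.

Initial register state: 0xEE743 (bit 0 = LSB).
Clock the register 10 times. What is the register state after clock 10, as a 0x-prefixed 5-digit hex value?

0x9D3B9

reg_0 = 0xEE743
clock 1: out=1, reg = 0x773A1
clock 2: out=1, reg = 0x3B9D0
clock 3: out=0, reg = 0x9DCE8
clock 4: out=0, reg = 0x4EE74
clock 5: out=0, reg = 0xA773A
clock 6: out=0, reg = 0xD3B9D
clock 7: out=1, reg = 0xE9DCE
clock 8: out=0, reg = 0x74EE7
clock 9: out=1, reg = 0x3A773
clock 10: out=1, reg = 0x9D3B9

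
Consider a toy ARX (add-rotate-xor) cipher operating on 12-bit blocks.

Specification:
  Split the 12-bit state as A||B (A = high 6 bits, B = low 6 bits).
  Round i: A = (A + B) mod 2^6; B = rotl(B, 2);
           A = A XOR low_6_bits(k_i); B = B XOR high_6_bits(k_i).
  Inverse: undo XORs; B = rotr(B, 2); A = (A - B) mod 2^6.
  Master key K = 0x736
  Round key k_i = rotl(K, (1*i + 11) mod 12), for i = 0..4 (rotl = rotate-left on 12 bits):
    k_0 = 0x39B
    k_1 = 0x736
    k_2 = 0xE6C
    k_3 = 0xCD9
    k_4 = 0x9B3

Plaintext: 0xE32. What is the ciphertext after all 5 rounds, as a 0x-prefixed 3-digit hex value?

0x27F

s_0 = plaintext = 0xE32
s_1 = Round(s_0, k_0) = 0xC45
s_2 = Round(s_1, k_1) = 0x008
s_3 = Round(s_2, k_2) = 0x919
s_4 = Round(s_3, k_3) = 0x916
s_5 = Round(s_4, k_4) = 0x27F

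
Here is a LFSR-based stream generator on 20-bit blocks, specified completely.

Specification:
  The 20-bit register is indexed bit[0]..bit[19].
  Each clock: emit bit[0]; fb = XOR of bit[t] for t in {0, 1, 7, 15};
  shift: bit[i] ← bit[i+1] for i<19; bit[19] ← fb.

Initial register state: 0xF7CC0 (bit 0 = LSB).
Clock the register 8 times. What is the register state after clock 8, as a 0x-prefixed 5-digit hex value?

reg_0 = 0xF7CC0
clock 1: out=0, reg = 0xFBE60
clock 2: out=0, reg = 0xFDF30
clock 3: out=0, reg = 0xFEF98
clock 4: out=0, reg = 0x7F7CC
clock 5: out=0, reg = 0x3FBE6
clock 6: out=0, reg = 0x9FDF3
clock 7: out=1, reg = 0x4FEF9
clock 8: out=1, reg = 0xA7F7C

0xA7F7C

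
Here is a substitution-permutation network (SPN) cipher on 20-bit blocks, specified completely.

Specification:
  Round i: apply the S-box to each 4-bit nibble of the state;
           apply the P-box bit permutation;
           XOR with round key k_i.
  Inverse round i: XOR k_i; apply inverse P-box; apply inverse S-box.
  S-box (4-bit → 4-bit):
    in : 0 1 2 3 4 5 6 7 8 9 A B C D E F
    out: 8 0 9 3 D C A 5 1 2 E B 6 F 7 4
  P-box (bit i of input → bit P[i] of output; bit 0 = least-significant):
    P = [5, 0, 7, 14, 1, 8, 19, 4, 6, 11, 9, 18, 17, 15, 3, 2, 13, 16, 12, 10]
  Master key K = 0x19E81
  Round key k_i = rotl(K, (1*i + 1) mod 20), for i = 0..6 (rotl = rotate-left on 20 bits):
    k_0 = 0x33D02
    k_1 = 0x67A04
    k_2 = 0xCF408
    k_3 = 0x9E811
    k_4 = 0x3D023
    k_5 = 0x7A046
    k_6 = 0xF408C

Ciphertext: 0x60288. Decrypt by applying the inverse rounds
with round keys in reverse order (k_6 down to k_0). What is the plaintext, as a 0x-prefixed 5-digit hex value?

s_0 = ciphertext = 0x60288
s_1 = InvRound(s_0, k_6) = 0x90FF0
s_2 = InvRound(s_1, k_5) = 0x2BAD7
s_3 = InvRound(s_2, k_4) = 0x30E04
s_4 = InvRound(s_3, k_3) = 0x2BF56
s_5 = InvRound(s_4, k_2) = 0x14DD0
s_6 = InvRound(s_5, k_1) = 0xD246F
s_7 = InvRound(s_6, k_0) = 0xF4BC3

0xF4BC3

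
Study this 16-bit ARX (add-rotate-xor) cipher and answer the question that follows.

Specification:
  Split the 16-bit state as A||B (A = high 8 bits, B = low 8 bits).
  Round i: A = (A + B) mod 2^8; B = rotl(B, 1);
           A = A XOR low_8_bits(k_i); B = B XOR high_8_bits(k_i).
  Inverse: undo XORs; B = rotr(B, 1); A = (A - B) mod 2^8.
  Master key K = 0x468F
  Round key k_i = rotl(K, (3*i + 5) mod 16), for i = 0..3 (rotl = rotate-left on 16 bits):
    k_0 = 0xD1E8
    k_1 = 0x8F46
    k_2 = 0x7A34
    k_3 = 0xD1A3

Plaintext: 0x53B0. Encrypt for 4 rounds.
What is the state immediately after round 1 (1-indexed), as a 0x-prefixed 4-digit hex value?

s_0 = plaintext = 0x53B0
s_1 = Round(s_0, k_0) = 0xEBB0
s_2 = Round(s_1, k_1) = 0xDDEE
s_3 = Round(s_2, k_2) = 0xFFA7
s_4 = Round(s_3, k_3) = 0x059E

0xEBB0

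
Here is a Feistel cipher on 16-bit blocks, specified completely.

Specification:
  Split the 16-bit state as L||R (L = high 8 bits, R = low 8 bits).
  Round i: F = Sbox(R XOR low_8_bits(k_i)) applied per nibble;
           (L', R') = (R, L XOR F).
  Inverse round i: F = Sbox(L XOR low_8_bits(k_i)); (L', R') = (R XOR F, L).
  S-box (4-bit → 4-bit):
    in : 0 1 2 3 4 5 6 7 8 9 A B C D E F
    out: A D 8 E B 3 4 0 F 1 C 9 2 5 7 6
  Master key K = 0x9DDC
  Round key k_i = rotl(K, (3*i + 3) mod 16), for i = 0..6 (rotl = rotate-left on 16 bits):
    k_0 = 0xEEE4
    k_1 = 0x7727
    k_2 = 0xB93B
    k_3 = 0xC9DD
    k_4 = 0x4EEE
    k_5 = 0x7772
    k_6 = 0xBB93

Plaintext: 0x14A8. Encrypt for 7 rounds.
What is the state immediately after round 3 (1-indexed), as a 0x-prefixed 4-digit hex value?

s_0 = plaintext = 0x14A8
s_1 = Round(s_0, k_0) = 0xA8A6
s_2 = Round(s_1, k_1) = 0xA655
s_3 = Round(s_2, k_2) = 0x55E1
s_4 = Round(s_3, k_3) = 0xE1B7
s_5 = Round(s_4, k_4) = 0xB7D0
s_6 = Round(s_5, k_5) = 0xD07F
s_7 = Round(s_6, k_6) = 0x7FA2

0x55E1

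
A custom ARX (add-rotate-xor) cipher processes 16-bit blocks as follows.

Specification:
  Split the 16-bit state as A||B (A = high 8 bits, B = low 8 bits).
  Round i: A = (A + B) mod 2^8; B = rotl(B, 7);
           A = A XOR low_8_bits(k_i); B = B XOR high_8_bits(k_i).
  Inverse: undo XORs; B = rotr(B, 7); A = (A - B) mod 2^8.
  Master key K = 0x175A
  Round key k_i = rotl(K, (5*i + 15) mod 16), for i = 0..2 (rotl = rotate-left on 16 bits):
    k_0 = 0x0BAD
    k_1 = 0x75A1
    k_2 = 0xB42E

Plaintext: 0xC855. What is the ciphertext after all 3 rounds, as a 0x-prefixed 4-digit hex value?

s_0 = plaintext = 0xC855
s_1 = Round(s_0, k_0) = 0xB0A1
s_2 = Round(s_1, k_1) = 0xF0A5
s_3 = Round(s_2, k_2) = 0xBB66

0xBB66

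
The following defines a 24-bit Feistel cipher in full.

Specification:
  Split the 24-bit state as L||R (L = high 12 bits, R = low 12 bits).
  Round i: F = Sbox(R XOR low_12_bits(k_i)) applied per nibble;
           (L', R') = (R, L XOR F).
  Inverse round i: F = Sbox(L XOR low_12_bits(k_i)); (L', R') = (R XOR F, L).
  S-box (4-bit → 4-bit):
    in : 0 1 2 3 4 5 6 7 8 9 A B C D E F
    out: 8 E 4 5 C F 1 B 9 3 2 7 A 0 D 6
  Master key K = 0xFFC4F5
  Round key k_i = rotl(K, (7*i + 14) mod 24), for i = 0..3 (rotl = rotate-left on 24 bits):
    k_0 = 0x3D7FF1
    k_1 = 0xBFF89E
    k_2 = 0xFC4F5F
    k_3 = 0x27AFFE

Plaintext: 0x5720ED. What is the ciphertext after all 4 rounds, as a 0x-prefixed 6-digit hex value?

s_0 = plaintext = 0x5720ED
s_1 = Round(s_0, k_0) = 0x0ED398
s_2 = Round(s_1, k_1) = 0x39876C
s_3 = Round(s_2, k_2) = 0x76CACD
s_4 = Round(s_3, k_3) = 0xACD839

0xACD839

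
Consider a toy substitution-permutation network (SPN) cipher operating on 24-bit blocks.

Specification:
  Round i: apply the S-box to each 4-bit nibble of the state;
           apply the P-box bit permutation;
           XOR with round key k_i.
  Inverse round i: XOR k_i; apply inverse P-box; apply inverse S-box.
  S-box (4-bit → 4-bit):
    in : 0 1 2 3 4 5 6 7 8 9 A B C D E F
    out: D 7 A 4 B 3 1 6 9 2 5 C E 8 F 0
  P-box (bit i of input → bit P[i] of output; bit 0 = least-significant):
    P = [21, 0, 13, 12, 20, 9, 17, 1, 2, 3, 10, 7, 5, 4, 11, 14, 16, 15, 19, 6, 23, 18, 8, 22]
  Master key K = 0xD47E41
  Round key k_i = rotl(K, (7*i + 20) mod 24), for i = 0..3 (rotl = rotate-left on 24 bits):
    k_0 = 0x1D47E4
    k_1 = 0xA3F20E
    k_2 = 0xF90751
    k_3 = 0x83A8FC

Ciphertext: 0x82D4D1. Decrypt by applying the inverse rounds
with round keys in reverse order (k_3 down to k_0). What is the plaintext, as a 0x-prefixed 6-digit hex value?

0x080338

s_0 = ciphertext = 0x82D4D1
s_1 = InvRound(s_0, k_3) = 0xF601FC
s_2 = InvRound(s_1, k_2) = 0x9A6E79
s_3 = InvRound(s_2, k_1) = 0xFE1A84
s_4 = InvRound(s_3, k_0) = 0x080338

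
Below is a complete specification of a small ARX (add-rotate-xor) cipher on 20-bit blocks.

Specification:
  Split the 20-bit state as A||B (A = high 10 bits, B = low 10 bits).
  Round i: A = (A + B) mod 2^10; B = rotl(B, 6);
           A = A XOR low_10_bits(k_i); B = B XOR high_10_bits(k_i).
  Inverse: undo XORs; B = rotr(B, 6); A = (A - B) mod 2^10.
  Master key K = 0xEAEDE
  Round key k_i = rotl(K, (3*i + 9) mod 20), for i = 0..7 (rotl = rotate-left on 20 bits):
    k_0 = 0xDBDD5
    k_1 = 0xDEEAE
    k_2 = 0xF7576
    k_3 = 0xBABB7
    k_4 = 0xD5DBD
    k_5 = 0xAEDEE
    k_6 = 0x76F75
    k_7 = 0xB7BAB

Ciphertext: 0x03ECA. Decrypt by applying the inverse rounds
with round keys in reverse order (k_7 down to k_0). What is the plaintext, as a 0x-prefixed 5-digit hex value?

0xA3731

s_0 = ciphertext = 0x03ECA
s_1 = InvRound(s_0, k_7) = 0x99140
s_2 = InvRound(s_1, k_6) = 0xD7DB2
s_3 = InvRound(s_2, k_5) = 0x8549C
s_4 = InvRound(s_3, k_4) = 0xBA4BF
s_5 = InvRound(s_4, k_3) = 0x01559
s_6 = InvRound(s_5, k_2) = 0x4A44A
s_7 = InvRound(s_6, k_1) = 0x1AF1C
s_8 = InvRound(s_7, k_0) = 0xA3731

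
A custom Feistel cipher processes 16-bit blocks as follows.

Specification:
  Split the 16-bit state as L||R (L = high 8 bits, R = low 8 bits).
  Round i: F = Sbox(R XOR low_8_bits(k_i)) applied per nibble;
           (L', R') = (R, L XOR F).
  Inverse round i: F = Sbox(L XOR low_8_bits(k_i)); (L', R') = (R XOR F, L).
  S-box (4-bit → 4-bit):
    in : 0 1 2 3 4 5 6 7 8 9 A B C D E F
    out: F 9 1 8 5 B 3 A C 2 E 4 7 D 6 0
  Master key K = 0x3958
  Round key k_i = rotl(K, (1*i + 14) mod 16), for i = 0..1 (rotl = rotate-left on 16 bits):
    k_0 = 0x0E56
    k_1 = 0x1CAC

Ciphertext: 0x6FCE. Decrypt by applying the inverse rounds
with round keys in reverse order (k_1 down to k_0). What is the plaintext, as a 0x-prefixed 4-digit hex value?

0x00B6

s_0 = ciphertext = 0x6FCE
s_1 = InvRound(s_0, k_1) = 0xB66F
s_2 = InvRound(s_1, k_0) = 0x00B6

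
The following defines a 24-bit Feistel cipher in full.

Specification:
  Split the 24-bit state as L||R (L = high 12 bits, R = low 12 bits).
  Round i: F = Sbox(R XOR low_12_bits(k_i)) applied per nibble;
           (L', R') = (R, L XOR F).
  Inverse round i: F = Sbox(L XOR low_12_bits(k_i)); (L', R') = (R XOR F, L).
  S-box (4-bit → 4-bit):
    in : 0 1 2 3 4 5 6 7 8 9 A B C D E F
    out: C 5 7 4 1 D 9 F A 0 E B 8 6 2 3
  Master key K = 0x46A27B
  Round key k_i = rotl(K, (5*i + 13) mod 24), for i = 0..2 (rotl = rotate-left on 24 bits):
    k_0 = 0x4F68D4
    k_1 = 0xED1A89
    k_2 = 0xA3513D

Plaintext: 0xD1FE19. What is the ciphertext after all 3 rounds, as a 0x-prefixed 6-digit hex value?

s_0 = plaintext = 0xD1FE19
s_1 = Round(s_0, k_0) = 0xE19499
s_2 = Round(s_1, k_1) = 0x499C45
s_3 = Round(s_2, k_2) = 0xC45263

0xC45263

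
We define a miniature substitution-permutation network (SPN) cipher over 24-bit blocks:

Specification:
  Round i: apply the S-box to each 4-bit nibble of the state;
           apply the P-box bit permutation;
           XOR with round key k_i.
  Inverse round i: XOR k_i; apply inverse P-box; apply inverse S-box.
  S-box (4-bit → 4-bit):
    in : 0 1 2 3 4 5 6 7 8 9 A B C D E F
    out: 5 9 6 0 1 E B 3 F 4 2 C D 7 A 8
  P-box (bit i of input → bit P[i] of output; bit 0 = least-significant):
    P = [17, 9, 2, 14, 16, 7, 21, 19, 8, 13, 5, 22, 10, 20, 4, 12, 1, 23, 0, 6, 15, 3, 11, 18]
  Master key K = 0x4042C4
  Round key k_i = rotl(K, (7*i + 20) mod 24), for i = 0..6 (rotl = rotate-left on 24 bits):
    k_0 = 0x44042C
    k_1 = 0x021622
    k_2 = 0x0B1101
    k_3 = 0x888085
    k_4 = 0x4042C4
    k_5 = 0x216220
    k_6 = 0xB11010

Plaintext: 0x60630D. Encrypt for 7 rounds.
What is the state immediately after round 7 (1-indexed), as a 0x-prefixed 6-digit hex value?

s_0 = plaintext = 0x60630D
s_1 = Round(s_0, k_0) = 0x739223
s_2 = Round(s_1, k_1) = 0x22B69A
s_3 = Round(s_2, k_2) = 0xEB2A18
s_4 = Round(s_3, k_3) = 0x97E2D8
s_5 = Round(s_4, k_4) = 0xF33862
s_6 = Round(s_5, k_5) = 0x6C4184
s_7 = Round(s_6, k_6) = 0xDE95DB

0xDE95DB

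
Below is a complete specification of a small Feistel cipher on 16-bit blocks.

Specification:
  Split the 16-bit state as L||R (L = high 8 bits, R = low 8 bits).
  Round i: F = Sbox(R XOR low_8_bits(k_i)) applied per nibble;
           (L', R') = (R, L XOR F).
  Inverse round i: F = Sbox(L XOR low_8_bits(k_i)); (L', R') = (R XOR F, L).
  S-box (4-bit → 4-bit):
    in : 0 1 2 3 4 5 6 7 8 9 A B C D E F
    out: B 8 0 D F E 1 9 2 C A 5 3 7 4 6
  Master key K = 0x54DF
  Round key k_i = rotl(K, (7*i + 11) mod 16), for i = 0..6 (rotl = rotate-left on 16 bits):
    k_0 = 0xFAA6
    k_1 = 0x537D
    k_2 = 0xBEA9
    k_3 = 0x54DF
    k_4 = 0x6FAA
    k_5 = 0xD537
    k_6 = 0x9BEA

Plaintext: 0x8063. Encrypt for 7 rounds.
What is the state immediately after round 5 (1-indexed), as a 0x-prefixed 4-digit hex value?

0xEC26

s_0 = plaintext = 0x8063
s_1 = Round(s_0, k_0) = 0x63BE
s_2 = Round(s_1, k_1) = 0xBE5E
s_3 = Round(s_2, k_2) = 0x5ED7
s_4 = Round(s_3, k_3) = 0xD7EC
s_5 = Round(s_4, k_4) = 0xEC26
s_6 = Round(s_5, k_5) = 0x2664
s_7 = Round(s_6, k_6) = 0x6402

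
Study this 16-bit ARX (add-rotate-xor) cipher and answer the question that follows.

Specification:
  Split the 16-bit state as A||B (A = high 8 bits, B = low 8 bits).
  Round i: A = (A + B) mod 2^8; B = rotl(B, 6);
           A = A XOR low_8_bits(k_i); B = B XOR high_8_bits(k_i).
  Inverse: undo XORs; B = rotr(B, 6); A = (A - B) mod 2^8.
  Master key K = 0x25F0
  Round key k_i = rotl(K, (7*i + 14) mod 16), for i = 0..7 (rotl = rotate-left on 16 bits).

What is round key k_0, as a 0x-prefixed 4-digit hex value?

0x097C

K = 0x25F0
k_0 = rotl(K, (7*0+14) mod 16) = rotl(K, 14) = 0x097C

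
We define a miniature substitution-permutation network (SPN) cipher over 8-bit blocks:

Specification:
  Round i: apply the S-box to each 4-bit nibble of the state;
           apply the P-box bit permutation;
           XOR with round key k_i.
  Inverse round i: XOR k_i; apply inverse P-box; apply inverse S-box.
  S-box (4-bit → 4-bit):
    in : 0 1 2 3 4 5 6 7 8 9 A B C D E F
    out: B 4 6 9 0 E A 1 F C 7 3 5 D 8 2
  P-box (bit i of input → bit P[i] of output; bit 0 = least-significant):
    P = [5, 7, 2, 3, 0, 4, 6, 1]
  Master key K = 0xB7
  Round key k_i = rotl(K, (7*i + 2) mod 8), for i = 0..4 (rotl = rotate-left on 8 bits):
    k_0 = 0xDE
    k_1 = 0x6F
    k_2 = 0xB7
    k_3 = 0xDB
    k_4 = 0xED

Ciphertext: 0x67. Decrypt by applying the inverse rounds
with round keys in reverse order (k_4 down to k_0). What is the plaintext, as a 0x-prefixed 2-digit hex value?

0x7B

s_0 = ciphertext = 0x67
s_1 = InvRound(s_0, k_4) = 0xE6
s_2 = InvRound(s_1, k_3) = 0xBD
s_3 = InvRound(s_2, k_2) = 0xEE
s_4 = InvRound(s_3, k_1) = 0x7F
s_5 = InvRound(s_4, k_0) = 0x7B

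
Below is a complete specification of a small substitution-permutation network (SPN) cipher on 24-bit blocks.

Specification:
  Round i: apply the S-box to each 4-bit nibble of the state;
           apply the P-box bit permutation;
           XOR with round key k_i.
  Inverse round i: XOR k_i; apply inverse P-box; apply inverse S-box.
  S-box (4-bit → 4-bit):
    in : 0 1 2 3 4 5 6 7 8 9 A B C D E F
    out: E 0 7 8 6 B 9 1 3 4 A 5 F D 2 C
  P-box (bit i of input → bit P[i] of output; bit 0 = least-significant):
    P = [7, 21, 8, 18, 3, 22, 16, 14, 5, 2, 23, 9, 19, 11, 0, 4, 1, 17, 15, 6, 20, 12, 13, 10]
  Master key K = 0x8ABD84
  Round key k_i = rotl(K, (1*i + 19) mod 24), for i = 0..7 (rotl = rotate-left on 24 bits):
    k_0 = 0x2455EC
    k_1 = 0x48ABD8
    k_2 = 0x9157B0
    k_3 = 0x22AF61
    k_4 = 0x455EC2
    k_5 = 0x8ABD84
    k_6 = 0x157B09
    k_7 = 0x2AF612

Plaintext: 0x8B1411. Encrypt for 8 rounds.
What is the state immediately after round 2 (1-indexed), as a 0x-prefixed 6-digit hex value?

s_0 = plaintext = 0x8B1411
s_1 = Round(s_0, k_0) = 0xB4C5EA
s_2 = Round(s_1, k_1) = 0x3601ED
s_3 = Round(s_2, k_2) = 0xD55A63
s_4 = Round(s_3, k_3) = 0x3CC13F
s_5 = Round(s_4, k_4) = 0x4B9391
s_6 = Round(s_5, k_5) = 0x8B0F87
s_7 = Round(s_6, k_6) = 0xC5E192
s_8 = Round(s_7, k_7) = 0x19CBD0

0x3601ED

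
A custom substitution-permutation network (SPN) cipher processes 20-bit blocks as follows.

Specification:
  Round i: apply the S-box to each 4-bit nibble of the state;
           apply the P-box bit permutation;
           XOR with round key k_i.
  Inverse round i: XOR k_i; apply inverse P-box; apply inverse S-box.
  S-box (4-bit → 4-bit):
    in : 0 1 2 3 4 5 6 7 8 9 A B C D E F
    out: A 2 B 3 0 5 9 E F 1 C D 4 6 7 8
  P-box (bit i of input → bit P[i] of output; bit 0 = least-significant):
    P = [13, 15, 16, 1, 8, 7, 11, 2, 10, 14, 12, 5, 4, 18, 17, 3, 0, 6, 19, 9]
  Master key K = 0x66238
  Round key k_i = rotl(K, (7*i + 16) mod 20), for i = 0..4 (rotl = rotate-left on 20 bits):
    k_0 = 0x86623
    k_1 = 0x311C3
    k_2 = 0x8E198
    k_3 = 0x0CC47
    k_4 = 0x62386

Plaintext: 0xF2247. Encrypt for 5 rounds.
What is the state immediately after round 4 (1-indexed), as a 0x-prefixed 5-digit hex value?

0x70EFD

s_0 = plaintext = 0xF2247
s_1 = Round(s_0, k_0) = 0xDA019
s_2 = Round(s_1, k_1) = 0x9712B
s_3 = Round(s_2, k_2) = 0xF8017
s_4 = Round(s_3, k_3) = 0x70EFD
s_5 = Round(s_4, k_4) = 0xBF5CA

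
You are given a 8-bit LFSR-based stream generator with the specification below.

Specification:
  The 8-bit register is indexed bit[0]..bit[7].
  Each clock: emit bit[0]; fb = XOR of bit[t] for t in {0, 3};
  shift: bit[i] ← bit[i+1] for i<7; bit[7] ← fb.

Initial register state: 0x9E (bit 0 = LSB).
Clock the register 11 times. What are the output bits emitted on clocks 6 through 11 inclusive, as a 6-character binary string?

reg_0 = 0x9E
clock 1: out=0, reg = 0xCF
clock 2: out=1, reg = 0x67
clock 3: out=1, reg = 0xB3
clock 4: out=1, reg = 0xD9
clock 5: out=1, reg = 0x6C
clock 6: out=0, reg = 0xB6
clock 7: out=0, reg = 0x5B
clock 8: out=1, reg = 0x2D
clock 9: out=1, reg = 0x16
clock 10: out=0, reg = 0x0B
clock 11: out=1, reg = 0x05

001101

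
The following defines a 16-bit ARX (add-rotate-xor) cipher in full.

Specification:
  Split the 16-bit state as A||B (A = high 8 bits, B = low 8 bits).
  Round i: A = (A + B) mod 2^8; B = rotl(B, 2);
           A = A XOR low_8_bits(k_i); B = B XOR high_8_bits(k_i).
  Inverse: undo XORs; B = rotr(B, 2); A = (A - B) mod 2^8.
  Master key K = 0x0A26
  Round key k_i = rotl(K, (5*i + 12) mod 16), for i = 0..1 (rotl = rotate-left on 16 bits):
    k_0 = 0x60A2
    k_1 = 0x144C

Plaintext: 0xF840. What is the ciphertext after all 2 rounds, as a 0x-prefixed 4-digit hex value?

0xB791

s_0 = plaintext = 0xF840
s_1 = Round(s_0, k_0) = 0x9A61
s_2 = Round(s_1, k_1) = 0xB791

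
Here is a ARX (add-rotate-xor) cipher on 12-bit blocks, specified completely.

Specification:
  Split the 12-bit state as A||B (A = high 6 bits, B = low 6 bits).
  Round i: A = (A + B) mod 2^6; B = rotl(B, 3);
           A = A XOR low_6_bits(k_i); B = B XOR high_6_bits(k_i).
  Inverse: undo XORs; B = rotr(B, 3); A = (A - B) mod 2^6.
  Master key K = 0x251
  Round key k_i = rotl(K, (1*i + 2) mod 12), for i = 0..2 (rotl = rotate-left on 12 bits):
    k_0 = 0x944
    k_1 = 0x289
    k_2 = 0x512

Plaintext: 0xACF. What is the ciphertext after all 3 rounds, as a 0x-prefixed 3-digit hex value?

s_0 = plaintext = 0xACF
s_1 = Round(s_0, k_0) = 0xF9C
s_2 = Round(s_1, k_1) = 0x4E9
s_3 = Round(s_2, k_2) = 0xB99

0xB99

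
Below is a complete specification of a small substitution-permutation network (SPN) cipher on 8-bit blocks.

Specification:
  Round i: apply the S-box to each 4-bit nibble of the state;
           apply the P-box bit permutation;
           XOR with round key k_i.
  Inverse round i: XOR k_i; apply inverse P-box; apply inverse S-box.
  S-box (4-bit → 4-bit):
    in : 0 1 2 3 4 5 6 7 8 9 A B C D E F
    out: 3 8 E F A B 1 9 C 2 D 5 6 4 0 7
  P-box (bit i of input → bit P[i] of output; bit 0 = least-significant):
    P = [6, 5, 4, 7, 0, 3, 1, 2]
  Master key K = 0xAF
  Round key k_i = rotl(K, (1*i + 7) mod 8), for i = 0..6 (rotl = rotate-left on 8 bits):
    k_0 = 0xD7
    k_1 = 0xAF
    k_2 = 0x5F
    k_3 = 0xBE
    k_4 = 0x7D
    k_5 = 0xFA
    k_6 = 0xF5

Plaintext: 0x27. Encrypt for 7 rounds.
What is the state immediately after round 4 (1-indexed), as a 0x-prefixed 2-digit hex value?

0x97

s_0 = plaintext = 0x27
s_1 = Round(s_0, k_0) = 0x19
s_2 = Round(s_1, k_1) = 0x8B
s_3 = Round(s_2, k_2) = 0x09
s_4 = Round(s_3, k_3) = 0x97
s_5 = Round(s_4, k_4) = 0xB5
s_6 = Round(s_5, k_5) = 0x19
s_7 = Round(s_6, k_6) = 0xD1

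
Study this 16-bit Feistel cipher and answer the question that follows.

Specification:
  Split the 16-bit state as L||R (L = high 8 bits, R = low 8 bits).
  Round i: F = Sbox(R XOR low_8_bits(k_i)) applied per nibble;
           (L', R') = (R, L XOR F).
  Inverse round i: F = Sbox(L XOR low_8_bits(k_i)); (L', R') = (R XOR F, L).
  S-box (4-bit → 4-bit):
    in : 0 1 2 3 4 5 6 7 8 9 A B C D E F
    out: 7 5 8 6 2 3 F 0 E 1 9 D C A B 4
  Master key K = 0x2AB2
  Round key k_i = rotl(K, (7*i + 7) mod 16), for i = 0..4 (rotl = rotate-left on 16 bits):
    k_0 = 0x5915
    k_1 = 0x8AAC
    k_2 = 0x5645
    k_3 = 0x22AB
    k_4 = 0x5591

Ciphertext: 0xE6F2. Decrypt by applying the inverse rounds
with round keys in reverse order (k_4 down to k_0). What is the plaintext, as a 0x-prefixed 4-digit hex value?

0x50F8

s_0 = ciphertext = 0xE6F2
s_1 = InvRound(s_0, k_4) = 0xF2E6
s_2 = InvRound(s_1, k_3) = 0xD7F2
s_3 = InvRound(s_2, k_2) = 0xEAD7
s_4 = InvRound(s_3, k_1) = 0xF8EA
s_5 = InvRound(s_4, k_0) = 0x50F8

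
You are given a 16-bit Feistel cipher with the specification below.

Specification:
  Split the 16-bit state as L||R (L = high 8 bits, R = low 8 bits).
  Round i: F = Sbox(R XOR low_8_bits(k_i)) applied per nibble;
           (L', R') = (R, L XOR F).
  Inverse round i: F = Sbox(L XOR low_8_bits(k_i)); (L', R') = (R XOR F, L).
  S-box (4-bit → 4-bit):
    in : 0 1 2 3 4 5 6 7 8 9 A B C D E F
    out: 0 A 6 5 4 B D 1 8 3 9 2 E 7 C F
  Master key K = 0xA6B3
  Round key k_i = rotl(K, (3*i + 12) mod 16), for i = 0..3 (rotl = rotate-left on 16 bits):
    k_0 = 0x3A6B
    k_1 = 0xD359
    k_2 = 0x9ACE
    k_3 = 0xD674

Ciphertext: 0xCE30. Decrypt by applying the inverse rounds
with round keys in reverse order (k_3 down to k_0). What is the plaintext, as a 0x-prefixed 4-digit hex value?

s_0 = ciphertext = 0xCE30
s_1 = InvRound(s_0, k_3) = 0x19CE
s_2 = InvRound(s_1, k_2) = 0xBF19
s_3 = InvRound(s_2, k_1) = 0xD4BF
s_4 = InvRound(s_3, k_0) = 0x90D4

0x90D4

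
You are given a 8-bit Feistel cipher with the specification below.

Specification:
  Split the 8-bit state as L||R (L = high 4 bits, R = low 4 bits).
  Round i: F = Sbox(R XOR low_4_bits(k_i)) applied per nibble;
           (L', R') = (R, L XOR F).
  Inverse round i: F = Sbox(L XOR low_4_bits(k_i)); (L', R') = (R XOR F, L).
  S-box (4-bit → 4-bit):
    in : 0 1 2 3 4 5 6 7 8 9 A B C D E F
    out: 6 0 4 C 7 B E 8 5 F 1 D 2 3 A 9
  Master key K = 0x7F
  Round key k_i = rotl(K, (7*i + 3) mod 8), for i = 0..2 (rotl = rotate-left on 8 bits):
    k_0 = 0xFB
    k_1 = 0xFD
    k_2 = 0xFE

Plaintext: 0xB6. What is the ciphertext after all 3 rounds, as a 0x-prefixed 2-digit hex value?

0xD4

s_0 = plaintext = 0xB6
s_1 = Round(s_0, k_0) = 0x68
s_2 = Round(s_1, k_1) = 0x8D
s_3 = Round(s_2, k_2) = 0xD4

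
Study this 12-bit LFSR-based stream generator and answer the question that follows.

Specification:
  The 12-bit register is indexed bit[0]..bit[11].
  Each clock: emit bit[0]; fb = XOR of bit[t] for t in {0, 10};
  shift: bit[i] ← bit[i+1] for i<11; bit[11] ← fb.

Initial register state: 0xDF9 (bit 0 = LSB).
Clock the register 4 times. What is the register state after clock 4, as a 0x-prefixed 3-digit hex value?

0x2DF

reg_0 = 0xDF9
clock 1: out=1, reg = 0x6FC
clock 2: out=0, reg = 0xB7E
clock 3: out=0, reg = 0x5BF
clock 4: out=1, reg = 0x2DF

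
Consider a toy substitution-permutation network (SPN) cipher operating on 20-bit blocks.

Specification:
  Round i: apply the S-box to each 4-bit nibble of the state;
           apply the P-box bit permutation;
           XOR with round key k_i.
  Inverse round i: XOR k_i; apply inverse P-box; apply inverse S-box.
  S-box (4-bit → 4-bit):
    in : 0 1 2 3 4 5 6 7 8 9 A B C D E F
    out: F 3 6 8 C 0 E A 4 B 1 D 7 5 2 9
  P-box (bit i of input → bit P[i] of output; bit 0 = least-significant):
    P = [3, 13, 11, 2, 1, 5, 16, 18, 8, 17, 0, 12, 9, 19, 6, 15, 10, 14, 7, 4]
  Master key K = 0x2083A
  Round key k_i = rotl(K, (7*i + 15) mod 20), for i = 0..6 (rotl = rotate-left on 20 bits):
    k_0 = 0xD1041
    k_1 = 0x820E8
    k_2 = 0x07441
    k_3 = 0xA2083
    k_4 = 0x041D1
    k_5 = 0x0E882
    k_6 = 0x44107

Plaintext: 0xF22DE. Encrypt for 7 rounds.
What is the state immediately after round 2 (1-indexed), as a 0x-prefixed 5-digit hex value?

0x8D85B

s_0 = plaintext = 0xF22DE
s_1 = Round(s_0, k_0) = 0x63412
s_2 = Round(s_1, k_1) = 0x8D85B
s_3 = Round(s_2, k_2) = 0x07E8C
s_4 = Round(s_3, k_3) = 0x1CC1B
s_5 = Round(s_4, k_4) = 0xA0EBE
s_6 = Round(s_5, k_5) = 0xF4EC0
s_7 = Round(s_6, k_6) = 0x7ED79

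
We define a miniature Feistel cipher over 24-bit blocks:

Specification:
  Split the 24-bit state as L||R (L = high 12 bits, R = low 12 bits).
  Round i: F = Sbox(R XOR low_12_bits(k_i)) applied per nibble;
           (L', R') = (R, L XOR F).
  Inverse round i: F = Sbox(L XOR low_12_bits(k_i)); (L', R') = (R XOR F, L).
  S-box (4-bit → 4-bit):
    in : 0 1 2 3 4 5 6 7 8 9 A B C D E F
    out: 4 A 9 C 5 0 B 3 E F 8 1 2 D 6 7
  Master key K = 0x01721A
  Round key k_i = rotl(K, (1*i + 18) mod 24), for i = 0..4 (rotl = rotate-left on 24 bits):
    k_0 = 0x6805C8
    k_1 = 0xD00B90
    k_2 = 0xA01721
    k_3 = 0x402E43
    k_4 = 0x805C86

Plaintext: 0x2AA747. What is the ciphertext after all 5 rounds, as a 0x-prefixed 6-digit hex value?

0x73DF4D

s_0 = plaintext = 0x2AA747
s_1 = Round(s_0, k_0) = 0x747B4D
s_2 = Round(s_1, k_1) = 0xB4D39A
s_3 = Round(s_2, k_2) = 0x39AE5C
s_4 = Round(s_3, k_3) = 0xE5C73D
s_5 = Round(s_4, k_4) = 0x73DF4D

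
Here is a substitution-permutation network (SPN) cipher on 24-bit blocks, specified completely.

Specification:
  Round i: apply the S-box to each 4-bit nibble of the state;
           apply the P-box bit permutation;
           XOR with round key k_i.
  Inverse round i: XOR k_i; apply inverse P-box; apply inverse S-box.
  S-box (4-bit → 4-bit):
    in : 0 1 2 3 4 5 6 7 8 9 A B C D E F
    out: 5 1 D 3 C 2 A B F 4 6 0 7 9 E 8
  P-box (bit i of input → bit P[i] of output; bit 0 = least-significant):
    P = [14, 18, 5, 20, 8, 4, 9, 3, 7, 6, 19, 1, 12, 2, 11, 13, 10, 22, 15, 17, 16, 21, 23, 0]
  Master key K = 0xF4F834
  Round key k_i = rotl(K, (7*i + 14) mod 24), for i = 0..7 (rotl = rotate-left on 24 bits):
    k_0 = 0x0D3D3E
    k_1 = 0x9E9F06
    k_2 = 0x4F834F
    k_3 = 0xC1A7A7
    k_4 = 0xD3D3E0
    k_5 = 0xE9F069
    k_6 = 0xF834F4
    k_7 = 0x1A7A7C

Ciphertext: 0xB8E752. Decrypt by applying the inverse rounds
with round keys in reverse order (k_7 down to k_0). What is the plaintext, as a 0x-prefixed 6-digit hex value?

s_0 = ciphertext = 0xB8E752
s_1 = InvRound(s_0, k_7) = 0xA2CFD9
s_2 = InvRound(s_1, k_6) = 0xFE8922
s_3 = InvRound(s_2, k_5) = 0xDF26D7
s_4 = InvRound(s_3, k_4) = 0xF0743C
s_5 = InvRound(s_4, k_3) = 0x791D8D
s_6 = InvRound(s_5, k_2) = 0x520796
s_7 = InvRound(s_6, k_1) = 0x9A0055
s_8 = InvRound(s_7, k_0) = 0x2D26DE

0x2D26DE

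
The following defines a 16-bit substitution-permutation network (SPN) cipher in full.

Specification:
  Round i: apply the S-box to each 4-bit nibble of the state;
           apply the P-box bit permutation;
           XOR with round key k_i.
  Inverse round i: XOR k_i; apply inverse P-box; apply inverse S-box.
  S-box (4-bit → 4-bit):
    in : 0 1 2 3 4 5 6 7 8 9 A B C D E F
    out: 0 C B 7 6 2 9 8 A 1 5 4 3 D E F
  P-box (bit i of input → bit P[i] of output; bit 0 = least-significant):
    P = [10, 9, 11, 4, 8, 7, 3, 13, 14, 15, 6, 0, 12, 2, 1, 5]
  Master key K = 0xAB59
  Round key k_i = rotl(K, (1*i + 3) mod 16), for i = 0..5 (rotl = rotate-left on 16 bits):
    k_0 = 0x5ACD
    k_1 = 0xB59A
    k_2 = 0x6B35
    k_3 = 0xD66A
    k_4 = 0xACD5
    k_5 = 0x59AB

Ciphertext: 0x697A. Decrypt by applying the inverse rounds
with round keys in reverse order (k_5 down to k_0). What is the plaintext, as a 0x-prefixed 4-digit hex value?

0xC4E5

s_0 = ciphertext = 0x697A
s_1 = InvRound(s_0, k_5) = 0x9187
s_2 = InvRound(s_1, k_4) = 0xAB6D
s_3 = InvRound(s_2, k_3) = 0x366A
s_4 = InvRound(s_3, k_2) = 0x3DAD
s_5 = InvRound(s_4, k_1) = 0xE801
s_6 = InvRound(s_5, k_0) = 0xC4E5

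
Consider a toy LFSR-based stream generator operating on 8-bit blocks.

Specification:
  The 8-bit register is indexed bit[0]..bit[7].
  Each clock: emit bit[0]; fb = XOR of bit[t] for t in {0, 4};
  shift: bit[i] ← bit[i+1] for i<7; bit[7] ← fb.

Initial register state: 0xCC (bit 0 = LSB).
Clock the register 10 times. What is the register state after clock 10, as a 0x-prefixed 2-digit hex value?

reg_0 = 0xCC
clock 1: out=0, reg = 0x66
clock 2: out=0, reg = 0x33
clock 3: out=1, reg = 0x19
clock 4: out=1, reg = 0x0C
clock 5: out=0, reg = 0x06
clock 6: out=0, reg = 0x03
clock 7: out=1, reg = 0x81
clock 8: out=1, reg = 0xC0
clock 9: out=0, reg = 0x60
clock 10: out=0, reg = 0x30

0x30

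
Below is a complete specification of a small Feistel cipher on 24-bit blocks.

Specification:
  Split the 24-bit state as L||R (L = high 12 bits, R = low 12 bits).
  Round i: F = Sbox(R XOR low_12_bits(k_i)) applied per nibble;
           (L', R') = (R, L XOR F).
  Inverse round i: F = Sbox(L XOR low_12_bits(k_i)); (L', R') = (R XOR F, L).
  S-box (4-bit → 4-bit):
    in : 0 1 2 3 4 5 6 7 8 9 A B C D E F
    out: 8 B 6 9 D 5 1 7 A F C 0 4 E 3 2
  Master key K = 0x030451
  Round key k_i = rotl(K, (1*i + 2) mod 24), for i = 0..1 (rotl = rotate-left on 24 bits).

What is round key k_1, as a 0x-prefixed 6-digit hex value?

0x182288

K = 0x030451
k_0 = rotl(K, (1*0+2) mod 24) = rotl(K, 2) = 0x0C1144
k_1 = rotl(K, (1*1+2) mod 24) = rotl(K, 3) = 0x182288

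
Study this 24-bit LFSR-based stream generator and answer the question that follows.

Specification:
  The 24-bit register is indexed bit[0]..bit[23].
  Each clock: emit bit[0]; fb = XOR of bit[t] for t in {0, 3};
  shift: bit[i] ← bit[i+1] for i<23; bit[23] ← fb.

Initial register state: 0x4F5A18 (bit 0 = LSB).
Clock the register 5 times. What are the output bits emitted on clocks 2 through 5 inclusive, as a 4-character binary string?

0011

reg_0 = 0x4F5A18
clock 1: out=0, reg = 0xA7AD0C
clock 2: out=0, reg = 0xD3D686
clock 3: out=0, reg = 0x69EB43
clock 4: out=1, reg = 0xB4F5A1
clock 5: out=1, reg = 0xDA7AD0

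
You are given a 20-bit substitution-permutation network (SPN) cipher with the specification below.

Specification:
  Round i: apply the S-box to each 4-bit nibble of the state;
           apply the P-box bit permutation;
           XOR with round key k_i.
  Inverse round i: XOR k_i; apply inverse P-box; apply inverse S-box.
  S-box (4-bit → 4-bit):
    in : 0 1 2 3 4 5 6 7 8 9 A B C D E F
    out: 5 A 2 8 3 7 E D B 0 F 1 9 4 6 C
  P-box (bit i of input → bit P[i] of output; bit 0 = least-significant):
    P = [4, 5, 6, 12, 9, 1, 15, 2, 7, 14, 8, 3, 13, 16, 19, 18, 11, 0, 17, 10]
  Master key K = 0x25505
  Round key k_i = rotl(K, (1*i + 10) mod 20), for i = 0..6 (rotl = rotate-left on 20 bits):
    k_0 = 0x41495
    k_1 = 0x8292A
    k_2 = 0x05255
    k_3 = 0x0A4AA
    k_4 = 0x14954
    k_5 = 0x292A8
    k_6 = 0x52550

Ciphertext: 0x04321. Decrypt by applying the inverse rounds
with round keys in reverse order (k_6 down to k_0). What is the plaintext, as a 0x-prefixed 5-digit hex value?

s_0 = ciphertext = 0x04321
s_1 = InvRound(s_0, k_6) = 0x182B5
s_2 = InvRound(s_1, k_5) = 0xE233C
s_3 = InvRound(s_2, k_4) = 0x0A1BE
s_4 = InvRound(s_3, k_3) = 0x39D3B
s_5 = InvRound(s_4, k_2) = 0x726AE
s_6 = InvRound(s_5, k_1) = 0x760C9
s_7 = InvRound(s_6, k_0) = 0xF4137

0xF4137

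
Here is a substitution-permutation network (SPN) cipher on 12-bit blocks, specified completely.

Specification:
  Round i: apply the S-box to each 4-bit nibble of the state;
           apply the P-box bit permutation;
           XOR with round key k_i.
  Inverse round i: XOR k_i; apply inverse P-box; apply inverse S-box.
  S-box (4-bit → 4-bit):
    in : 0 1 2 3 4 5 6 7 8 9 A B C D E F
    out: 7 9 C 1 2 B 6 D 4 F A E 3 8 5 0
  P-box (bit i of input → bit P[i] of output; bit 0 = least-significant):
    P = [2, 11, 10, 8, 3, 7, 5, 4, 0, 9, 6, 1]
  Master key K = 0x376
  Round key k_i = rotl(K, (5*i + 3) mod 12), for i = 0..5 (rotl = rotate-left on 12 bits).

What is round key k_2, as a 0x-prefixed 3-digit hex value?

K = 0x376
k_0 = rotl(K, (5*0+3) mod 12) = rotl(K, 3) = 0xBB1
k_1 = rotl(K, (5*1+3) mod 12) = rotl(K, 8) = 0x637
k_2 = rotl(K, (5*2+3) mod 12) = rotl(K, 1) = 0x6EC

0x6EC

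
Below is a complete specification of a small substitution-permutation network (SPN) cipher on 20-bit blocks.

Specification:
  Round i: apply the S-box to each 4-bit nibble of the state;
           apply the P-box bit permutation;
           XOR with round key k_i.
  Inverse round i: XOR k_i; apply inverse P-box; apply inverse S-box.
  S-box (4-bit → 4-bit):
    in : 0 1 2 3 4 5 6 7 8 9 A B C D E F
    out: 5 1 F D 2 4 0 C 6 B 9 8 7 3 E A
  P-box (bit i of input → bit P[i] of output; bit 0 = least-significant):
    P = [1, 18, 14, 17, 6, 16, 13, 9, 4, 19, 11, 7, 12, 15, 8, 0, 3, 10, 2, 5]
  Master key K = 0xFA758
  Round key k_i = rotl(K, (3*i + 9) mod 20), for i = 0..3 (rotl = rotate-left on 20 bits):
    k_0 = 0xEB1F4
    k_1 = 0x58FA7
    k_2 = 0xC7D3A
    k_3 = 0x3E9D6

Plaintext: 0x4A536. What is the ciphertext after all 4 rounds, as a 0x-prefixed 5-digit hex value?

0x31BC5

s_0 = plaintext = 0x4A536
s_1 = Round(s_0, k_0) = 0xE8FB5
s_2 = Round(s_1, k_1) = 0xD4803
s_3 = Round(s_2, k_2) = 0x69170
s_4 = Round(s_3, k_3) = 0x31BC5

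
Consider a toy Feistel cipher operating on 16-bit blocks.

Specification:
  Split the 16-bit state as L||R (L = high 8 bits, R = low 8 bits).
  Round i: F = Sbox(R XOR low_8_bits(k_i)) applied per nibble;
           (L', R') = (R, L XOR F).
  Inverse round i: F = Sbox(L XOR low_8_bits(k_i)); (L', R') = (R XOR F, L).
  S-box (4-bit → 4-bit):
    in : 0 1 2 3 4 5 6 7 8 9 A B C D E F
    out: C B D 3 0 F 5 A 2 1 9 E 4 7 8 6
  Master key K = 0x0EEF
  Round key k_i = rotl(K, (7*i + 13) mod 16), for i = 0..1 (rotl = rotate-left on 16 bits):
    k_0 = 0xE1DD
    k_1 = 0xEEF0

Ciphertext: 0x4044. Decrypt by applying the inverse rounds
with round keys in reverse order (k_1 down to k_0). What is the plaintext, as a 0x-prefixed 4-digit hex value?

s_0 = ciphertext = 0x4044
s_1 = InvRound(s_0, k_1) = 0xA840
s_2 = InvRound(s_1, k_0) = 0xEFA8

0xEFA8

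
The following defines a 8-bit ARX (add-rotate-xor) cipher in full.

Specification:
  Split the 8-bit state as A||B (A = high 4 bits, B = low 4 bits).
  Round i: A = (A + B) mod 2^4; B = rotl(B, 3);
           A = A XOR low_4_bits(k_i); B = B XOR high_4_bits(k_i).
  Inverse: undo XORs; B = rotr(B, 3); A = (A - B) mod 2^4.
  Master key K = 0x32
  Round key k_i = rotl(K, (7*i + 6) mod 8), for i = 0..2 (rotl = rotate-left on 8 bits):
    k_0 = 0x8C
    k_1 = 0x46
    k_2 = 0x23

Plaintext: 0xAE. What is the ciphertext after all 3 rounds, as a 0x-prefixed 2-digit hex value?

s_0 = plaintext = 0xAE
s_1 = Round(s_0, k_0) = 0x4F
s_2 = Round(s_1, k_1) = 0x5B
s_3 = Round(s_2, k_2) = 0x3F

0x3F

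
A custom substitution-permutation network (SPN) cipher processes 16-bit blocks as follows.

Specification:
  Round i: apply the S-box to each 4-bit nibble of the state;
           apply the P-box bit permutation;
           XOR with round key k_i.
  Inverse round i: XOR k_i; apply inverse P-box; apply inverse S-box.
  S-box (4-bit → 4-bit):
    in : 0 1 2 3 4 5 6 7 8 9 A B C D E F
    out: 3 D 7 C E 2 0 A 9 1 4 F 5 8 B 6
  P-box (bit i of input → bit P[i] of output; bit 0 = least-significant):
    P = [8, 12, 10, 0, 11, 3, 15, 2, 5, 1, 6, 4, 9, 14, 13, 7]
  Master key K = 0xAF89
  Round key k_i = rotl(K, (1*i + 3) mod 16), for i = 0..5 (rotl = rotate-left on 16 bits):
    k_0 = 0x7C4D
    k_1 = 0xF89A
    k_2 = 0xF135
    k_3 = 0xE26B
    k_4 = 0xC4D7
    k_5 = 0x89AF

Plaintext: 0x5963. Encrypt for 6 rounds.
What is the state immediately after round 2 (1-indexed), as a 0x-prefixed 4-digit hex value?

s_0 = plaintext = 0x5963
s_1 = Round(s_0, k_0) = 0x386C
s_2 = Round(s_1, k_1) = 0xDD2A
s_3 = Round(s_2, k_2) = 0x7DAD
s_4 = Round(s_3, k_3) = 0x22FA
s_5 = Round(s_4, k_4) = 0x22BD
s_6 = Round(s_5, k_5) = 0x63C0

0xDD2A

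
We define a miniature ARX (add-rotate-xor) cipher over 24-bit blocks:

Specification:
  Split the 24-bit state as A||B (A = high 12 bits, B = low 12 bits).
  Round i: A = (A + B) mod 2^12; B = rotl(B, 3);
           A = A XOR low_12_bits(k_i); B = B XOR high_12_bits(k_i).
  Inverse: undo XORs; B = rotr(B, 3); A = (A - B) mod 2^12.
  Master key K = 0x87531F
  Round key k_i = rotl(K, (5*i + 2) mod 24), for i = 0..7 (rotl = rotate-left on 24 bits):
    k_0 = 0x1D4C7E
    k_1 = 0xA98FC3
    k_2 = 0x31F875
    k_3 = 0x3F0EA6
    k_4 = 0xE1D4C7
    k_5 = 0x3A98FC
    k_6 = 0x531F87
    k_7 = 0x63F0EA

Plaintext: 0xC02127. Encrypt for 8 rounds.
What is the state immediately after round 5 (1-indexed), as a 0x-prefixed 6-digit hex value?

s_0 = plaintext = 0xC02127
s_1 = Round(s_0, k_0) = 0x1578EC
s_2 = Round(s_1, k_1) = 0x580DFC
s_3 = Round(s_2, k_2) = 0xB09CF9
s_4 = Round(s_3, k_3) = 0x6A443E
s_5 = Round(s_4, k_4) = 0xE25FEF
s_6 = Round(s_5, k_5) = 0x6E8CD6
s_7 = Round(s_6, k_6) = 0xC39387
s_8 = Round(s_7, k_7) = 0xF2AA06

0xE25FEF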